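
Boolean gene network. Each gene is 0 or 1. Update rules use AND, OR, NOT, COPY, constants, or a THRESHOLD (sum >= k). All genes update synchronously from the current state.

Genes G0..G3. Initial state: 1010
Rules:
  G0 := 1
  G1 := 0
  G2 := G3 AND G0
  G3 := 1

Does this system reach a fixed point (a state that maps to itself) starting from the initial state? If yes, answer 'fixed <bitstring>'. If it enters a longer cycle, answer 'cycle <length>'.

Answer: fixed 1011

Derivation:
Step 0: 1010
Step 1: G0=1(const) G1=0(const) G2=G3&G0=0&1=0 G3=1(const) -> 1001
Step 2: G0=1(const) G1=0(const) G2=G3&G0=1&1=1 G3=1(const) -> 1011
Step 3: G0=1(const) G1=0(const) G2=G3&G0=1&1=1 G3=1(const) -> 1011
Fixed point reached at step 2: 1011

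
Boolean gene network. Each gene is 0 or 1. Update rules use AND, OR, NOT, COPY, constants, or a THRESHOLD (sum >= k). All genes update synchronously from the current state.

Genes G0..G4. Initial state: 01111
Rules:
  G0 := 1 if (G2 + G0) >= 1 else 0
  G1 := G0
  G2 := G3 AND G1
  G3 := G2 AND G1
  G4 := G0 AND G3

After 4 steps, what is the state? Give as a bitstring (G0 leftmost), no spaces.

Step 1: G0=(1+0>=1)=1 G1=G0=0 G2=G3&G1=1&1=1 G3=G2&G1=1&1=1 G4=G0&G3=0&1=0 -> 10110
Step 2: G0=(1+1>=1)=1 G1=G0=1 G2=G3&G1=1&0=0 G3=G2&G1=1&0=0 G4=G0&G3=1&1=1 -> 11001
Step 3: G0=(0+1>=1)=1 G1=G0=1 G2=G3&G1=0&1=0 G3=G2&G1=0&1=0 G4=G0&G3=1&0=0 -> 11000
Step 4: G0=(0+1>=1)=1 G1=G0=1 G2=G3&G1=0&1=0 G3=G2&G1=0&1=0 G4=G0&G3=1&0=0 -> 11000

11000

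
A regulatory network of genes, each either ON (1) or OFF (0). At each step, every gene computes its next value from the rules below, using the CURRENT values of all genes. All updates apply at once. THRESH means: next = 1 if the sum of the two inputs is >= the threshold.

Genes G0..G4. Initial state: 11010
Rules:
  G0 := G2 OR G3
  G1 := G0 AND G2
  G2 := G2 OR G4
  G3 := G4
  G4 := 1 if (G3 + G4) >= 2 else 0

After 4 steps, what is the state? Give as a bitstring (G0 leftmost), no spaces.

Step 1: G0=G2|G3=0|1=1 G1=G0&G2=1&0=0 G2=G2|G4=0|0=0 G3=G4=0 G4=(1+0>=2)=0 -> 10000
Step 2: G0=G2|G3=0|0=0 G1=G0&G2=1&0=0 G2=G2|G4=0|0=0 G3=G4=0 G4=(0+0>=2)=0 -> 00000
Step 3: G0=G2|G3=0|0=0 G1=G0&G2=0&0=0 G2=G2|G4=0|0=0 G3=G4=0 G4=(0+0>=2)=0 -> 00000
Step 4: G0=G2|G3=0|0=0 G1=G0&G2=0&0=0 G2=G2|G4=0|0=0 G3=G4=0 G4=(0+0>=2)=0 -> 00000

00000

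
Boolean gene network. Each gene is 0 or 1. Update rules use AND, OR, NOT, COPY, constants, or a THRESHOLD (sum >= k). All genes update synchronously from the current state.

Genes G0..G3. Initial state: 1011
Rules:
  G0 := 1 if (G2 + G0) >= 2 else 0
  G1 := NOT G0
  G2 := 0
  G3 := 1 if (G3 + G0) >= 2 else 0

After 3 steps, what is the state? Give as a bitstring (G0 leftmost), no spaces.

Step 1: G0=(1+1>=2)=1 G1=NOT G0=NOT 1=0 G2=0(const) G3=(1+1>=2)=1 -> 1001
Step 2: G0=(0+1>=2)=0 G1=NOT G0=NOT 1=0 G2=0(const) G3=(1+1>=2)=1 -> 0001
Step 3: G0=(0+0>=2)=0 G1=NOT G0=NOT 0=1 G2=0(const) G3=(1+0>=2)=0 -> 0100

0100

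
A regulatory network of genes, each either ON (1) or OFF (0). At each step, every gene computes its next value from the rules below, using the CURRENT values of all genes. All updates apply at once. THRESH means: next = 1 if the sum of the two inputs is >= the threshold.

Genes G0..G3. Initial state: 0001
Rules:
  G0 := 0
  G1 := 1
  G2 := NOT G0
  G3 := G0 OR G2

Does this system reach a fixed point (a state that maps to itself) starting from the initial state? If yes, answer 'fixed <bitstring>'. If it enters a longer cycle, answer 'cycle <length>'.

Answer: fixed 0111

Derivation:
Step 0: 0001
Step 1: G0=0(const) G1=1(const) G2=NOT G0=NOT 0=1 G3=G0|G2=0|0=0 -> 0110
Step 2: G0=0(const) G1=1(const) G2=NOT G0=NOT 0=1 G3=G0|G2=0|1=1 -> 0111
Step 3: G0=0(const) G1=1(const) G2=NOT G0=NOT 0=1 G3=G0|G2=0|1=1 -> 0111
Fixed point reached at step 2: 0111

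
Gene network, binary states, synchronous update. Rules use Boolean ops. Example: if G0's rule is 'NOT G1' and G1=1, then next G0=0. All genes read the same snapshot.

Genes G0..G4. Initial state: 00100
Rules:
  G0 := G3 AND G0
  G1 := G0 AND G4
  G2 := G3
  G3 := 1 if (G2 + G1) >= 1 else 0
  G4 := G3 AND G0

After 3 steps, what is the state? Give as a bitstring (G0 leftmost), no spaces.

Step 1: G0=G3&G0=0&0=0 G1=G0&G4=0&0=0 G2=G3=0 G3=(1+0>=1)=1 G4=G3&G0=0&0=0 -> 00010
Step 2: G0=G3&G0=1&0=0 G1=G0&G4=0&0=0 G2=G3=1 G3=(0+0>=1)=0 G4=G3&G0=1&0=0 -> 00100
Step 3: G0=G3&G0=0&0=0 G1=G0&G4=0&0=0 G2=G3=0 G3=(1+0>=1)=1 G4=G3&G0=0&0=0 -> 00010

00010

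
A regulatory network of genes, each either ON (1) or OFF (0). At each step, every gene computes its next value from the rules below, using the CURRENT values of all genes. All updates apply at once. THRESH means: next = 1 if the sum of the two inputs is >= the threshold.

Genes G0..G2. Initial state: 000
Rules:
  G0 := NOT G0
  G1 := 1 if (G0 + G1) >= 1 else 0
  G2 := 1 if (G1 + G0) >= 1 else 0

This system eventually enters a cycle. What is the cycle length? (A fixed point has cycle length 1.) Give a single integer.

Answer: 2

Derivation:
Step 0: 000
Step 1: G0=NOT G0=NOT 0=1 G1=(0+0>=1)=0 G2=(0+0>=1)=0 -> 100
Step 2: G0=NOT G0=NOT 1=0 G1=(1+0>=1)=1 G2=(0+1>=1)=1 -> 011
Step 3: G0=NOT G0=NOT 0=1 G1=(0+1>=1)=1 G2=(1+0>=1)=1 -> 111
Step 4: G0=NOT G0=NOT 1=0 G1=(1+1>=1)=1 G2=(1+1>=1)=1 -> 011
State from step 4 equals state from step 2 -> cycle length 2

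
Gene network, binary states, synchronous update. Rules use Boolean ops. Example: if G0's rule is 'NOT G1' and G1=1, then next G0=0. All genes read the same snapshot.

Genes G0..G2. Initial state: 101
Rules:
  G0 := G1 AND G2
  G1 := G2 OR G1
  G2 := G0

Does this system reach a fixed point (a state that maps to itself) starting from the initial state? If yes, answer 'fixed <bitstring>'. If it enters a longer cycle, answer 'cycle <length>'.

Answer: cycle 2

Derivation:
Step 0: 101
Step 1: G0=G1&G2=0&1=0 G1=G2|G1=1|0=1 G2=G0=1 -> 011
Step 2: G0=G1&G2=1&1=1 G1=G2|G1=1|1=1 G2=G0=0 -> 110
Step 3: G0=G1&G2=1&0=0 G1=G2|G1=0|1=1 G2=G0=1 -> 011
Cycle of length 2 starting at step 1 -> no fixed point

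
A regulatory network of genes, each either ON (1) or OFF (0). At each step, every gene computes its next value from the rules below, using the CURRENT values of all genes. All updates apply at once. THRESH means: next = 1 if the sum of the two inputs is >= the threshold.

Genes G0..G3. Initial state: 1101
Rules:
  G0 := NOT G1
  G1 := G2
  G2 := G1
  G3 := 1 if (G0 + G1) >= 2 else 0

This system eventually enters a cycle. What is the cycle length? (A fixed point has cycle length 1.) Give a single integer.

Answer: 2

Derivation:
Step 0: 1101
Step 1: G0=NOT G1=NOT 1=0 G1=G2=0 G2=G1=1 G3=(1+1>=2)=1 -> 0011
Step 2: G0=NOT G1=NOT 0=1 G1=G2=1 G2=G1=0 G3=(0+0>=2)=0 -> 1100
Step 3: G0=NOT G1=NOT 1=0 G1=G2=0 G2=G1=1 G3=(1+1>=2)=1 -> 0011
State from step 3 equals state from step 1 -> cycle length 2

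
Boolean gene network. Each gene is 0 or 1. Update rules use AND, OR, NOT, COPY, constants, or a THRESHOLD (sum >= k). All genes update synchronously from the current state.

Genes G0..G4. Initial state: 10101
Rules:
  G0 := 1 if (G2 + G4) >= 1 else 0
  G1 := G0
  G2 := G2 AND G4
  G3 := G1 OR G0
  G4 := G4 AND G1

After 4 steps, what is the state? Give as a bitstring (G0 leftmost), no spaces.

Step 1: G0=(1+1>=1)=1 G1=G0=1 G2=G2&G4=1&1=1 G3=G1|G0=0|1=1 G4=G4&G1=1&0=0 -> 11110
Step 2: G0=(1+0>=1)=1 G1=G0=1 G2=G2&G4=1&0=0 G3=G1|G0=1|1=1 G4=G4&G1=0&1=0 -> 11010
Step 3: G0=(0+0>=1)=0 G1=G0=1 G2=G2&G4=0&0=0 G3=G1|G0=1|1=1 G4=G4&G1=0&1=0 -> 01010
Step 4: G0=(0+0>=1)=0 G1=G0=0 G2=G2&G4=0&0=0 G3=G1|G0=1|0=1 G4=G4&G1=0&1=0 -> 00010

00010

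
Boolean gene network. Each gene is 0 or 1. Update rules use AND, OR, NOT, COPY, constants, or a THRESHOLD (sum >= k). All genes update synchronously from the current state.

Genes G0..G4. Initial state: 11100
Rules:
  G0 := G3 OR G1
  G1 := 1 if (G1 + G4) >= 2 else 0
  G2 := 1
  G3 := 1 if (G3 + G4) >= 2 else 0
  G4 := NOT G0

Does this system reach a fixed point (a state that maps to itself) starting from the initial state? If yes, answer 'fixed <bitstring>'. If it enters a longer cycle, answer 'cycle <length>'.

Step 0: 11100
Step 1: G0=G3|G1=0|1=1 G1=(1+0>=2)=0 G2=1(const) G3=(0+0>=2)=0 G4=NOT G0=NOT 1=0 -> 10100
Step 2: G0=G3|G1=0|0=0 G1=(0+0>=2)=0 G2=1(const) G3=(0+0>=2)=0 G4=NOT G0=NOT 1=0 -> 00100
Step 3: G0=G3|G1=0|0=0 G1=(0+0>=2)=0 G2=1(const) G3=(0+0>=2)=0 G4=NOT G0=NOT 0=1 -> 00101
Step 4: G0=G3|G1=0|0=0 G1=(0+1>=2)=0 G2=1(const) G3=(0+1>=2)=0 G4=NOT G0=NOT 0=1 -> 00101
Fixed point reached at step 3: 00101

Answer: fixed 00101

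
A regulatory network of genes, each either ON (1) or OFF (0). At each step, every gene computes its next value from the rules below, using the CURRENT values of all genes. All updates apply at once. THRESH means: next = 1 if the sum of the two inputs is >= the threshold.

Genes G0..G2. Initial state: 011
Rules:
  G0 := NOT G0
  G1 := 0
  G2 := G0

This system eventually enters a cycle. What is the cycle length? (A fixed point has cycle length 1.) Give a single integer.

Step 0: 011
Step 1: G0=NOT G0=NOT 0=1 G1=0(const) G2=G0=0 -> 100
Step 2: G0=NOT G0=NOT 1=0 G1=0(const) G2=G0=1 -> 001
Step 3: G0=NOT G0=NOT 0=1 G1=0(const) G2=G0=0 -> 100
State from step 3 equals state from step 1 -> cycle length 2

Answer: 2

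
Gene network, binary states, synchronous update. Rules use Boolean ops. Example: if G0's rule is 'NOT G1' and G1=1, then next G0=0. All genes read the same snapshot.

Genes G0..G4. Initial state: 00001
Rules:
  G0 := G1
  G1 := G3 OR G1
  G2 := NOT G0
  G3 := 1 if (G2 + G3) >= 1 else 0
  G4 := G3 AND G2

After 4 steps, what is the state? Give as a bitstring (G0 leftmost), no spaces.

Step 1: G0=G1=0 G1=G3|G1=0|0=0 G2=NOT G0=NOT 0=1 G3=(0+0>=1)=0 G4=G3&G2=0&0=0 -> 00100
Step 2: G0=G1=0 G1=G3|G1=0|0=0 G2=NOT G0=NOT 0=1 G3=(1+0>=1)=1 G4=G3&G2=0&1=0 -> 00110
Step 3: G0=G1=0 G1=G3|G1=1|0=1 G2=NOT G0=NOT 0=1 G3=(1+1>=1)=1 G4=G3&G2=1&1=1 -> 01111
Step 4: G0=G1=1 G1=G3|G1=1|1=1 G2=NOT G0=NOT 0=1 G3=(1+1>=1)=1 G4=G3&G2=1&1=1 -> 11111

11111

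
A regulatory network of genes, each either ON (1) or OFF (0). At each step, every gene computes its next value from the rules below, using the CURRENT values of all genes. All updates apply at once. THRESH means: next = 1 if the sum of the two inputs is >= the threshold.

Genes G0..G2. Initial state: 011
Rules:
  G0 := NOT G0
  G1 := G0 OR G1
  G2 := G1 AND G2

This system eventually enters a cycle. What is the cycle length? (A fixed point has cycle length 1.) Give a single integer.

Step 0: 011
Step 1: G0=NOT G0=NOT 0=1 G1=G0|G1=0|1=1 G2=G1&G2=1&1=1 -> 111
Step 2: G0=NOT G0=NOT 1=0 G1=G0|G1=1|1=1 G2=G1&G2=1&1=1 -> 011
State from step 2 equals state from step 0 -> cycle length 2

Answer: 2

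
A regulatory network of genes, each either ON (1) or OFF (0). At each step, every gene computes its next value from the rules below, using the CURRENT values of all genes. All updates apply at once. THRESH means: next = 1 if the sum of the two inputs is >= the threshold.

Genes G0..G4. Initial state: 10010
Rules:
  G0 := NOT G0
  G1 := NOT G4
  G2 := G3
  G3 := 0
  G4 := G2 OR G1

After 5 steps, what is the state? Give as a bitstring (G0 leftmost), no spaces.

Step 1: G0=NOT G0=NOT 1=0 G1=NOT G4=NOT 0=1 G2=G3=1 G3=0(const) G4=G2|G1=0|0=0 -> 01100
Step 2: G0=NOT G0=NOT 0=1 G1=NOT G4=NOT 0=1 G2=G3=0 G3=0(const) G4=G2|G1=1|1=1 -> 11001
Step 3: G0=NOT G0=NOT 1=0 G1=NOT G4=NOT 1=0 G2=G3=0 G3=0(const) G4=G2|G1=0|1=1 -> 00001
Step 4: G0=NOT G0=NOT 0=1 G1=NOT G4=NOT 1=0 G2=G3=0 G3=0(const) G4=G2|G1=0|0=0 -> 10000
Step 5: G0=NOT G0=NOT 1=0 G1=NOT G4=NOT 0=1 G2=G3=0 G3=0(const) G4=G2|G1=0|0=0 -> 01000

01000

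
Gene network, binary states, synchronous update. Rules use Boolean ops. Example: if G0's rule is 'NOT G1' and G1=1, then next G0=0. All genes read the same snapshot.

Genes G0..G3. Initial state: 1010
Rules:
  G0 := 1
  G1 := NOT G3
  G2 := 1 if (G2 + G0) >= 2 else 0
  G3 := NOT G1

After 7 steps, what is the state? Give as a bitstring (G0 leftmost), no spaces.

Step 1: G0=1(const) G1=NOT G3=NOT 0=1 G2=(1+1>=2)=1 G3=NOT G1=NOT 0=1 -> 1111
Step 2: G0=1(const) G1=NOT G3=NOT 1=0 G2=(1+1>=2)=1 G3=NOT G1=NOT 1=0 -> 1010
Step 3: G0=1(const) G1=NOT G3=NOT 0=1 G2=(1+1>=2)=1 G3=NOT G1=NOT 0=1 -> 1111
Step 4: G0=1(const) G1=NOT G3=NOT 1=0 G2=(1+1>=2)=1 G3=NOT G1=NOT 1=0 -> 1010
Step 5: G0=1(const) G1=NOT G3=NOT 0=1 G2=(1+1>=2)=1 G3=NOT G1=NOT 0=1 -> 1111
Step 6: G0=1(const) G1=NOT G3=NOT 1=0 G2=(1+1>=2)=1 G3=NOT G1=NOT 1=0 -> 1010
Step 7: G0=1(const) G1=NOT G3=NOT 0=1 G2=(1+1>=2)=1 G3=NOT G1=NOT 0=1 -> 1111

1111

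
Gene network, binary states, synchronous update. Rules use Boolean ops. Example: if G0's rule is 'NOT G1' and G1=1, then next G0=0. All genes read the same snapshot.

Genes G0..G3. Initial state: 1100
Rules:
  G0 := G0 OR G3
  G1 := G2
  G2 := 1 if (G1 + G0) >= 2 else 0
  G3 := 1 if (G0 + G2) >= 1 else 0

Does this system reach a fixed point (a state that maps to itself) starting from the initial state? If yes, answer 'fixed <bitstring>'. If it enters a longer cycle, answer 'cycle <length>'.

Step 0: 1100
Step 1: G0=G0|G3=1|0=1 G1=G2=0 G2=(1+1>=2)=1 G3=(1+0>=1)=1 -> 1011
Step 2: G0=G0|G3=1|1=1 G1=G2=1 G2=(0+1>=2)=0 G3=(1+1>=1)=1 -> 1101
Step 3: G0=G0|G3=1|1=1 G1=G2=0 G2=(1+1>=2)=1 G3=(1+0>=1)=1 -> 1011
Cycle of length 2 starting at step 1 -> no fixed point

Answer: cycle 2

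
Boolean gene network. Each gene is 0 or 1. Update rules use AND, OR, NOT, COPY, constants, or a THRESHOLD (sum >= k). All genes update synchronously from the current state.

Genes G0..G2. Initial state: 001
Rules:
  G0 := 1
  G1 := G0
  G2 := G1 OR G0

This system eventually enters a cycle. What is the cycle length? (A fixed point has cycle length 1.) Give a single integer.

Answer: 1

Derivation:
Step 0: 001
Step 1: G0=1(const) G1=G0=0 G2=G1|G0=0|0=0 -> 100
Step 2: G0=1(const) G1=G0=1 G2=G1|G0=0|1=1 -> 111
Step 3: G0=1(const) G1=G0=1 G2=G1|G0=1|1=1 -> 111
State from step 3 equals state from step 2 -> cycle length 1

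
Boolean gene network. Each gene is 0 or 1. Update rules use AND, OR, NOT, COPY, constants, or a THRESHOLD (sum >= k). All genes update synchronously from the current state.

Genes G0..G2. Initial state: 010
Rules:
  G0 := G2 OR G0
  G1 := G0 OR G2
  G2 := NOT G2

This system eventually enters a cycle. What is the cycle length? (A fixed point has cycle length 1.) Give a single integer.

Answer: 2

Derivation:
Step 0: 010
Step 1: G0=G2|G0=0|0=0 G1=G0|G2=0|0=0 G2=NOT G2=NOT 0=1 -> 001
Step 2: G0=G2|G0=1|0=1 G1=G0|G2=0|1=1 G2=NOT G2=NOT 1=0 -> 110
Step 3: G0=G2|G0=0|1=1 G1=G0|G2=1|0=1 G2=NOT G2=NOT 0=1 -> 111
Step 4: G0=G2|G0=1|1=1 G1=G0|G2=1|1=1 G2=NOT G2=NOT 1=0 -> 110
State from step 4 equals state from step 2 -> cycle length 2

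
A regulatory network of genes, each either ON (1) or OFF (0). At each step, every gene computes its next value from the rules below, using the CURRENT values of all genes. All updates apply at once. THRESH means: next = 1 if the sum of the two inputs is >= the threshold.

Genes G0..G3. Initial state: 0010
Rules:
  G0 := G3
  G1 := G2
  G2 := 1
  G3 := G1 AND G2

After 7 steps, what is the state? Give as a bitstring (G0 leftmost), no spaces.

Step 1: G0=G3=0 G1=G2=1 G2=1(const) G3=G1&G2=0&1=0 -> 0110
Step 2: G0=G3=0 G1=G2=1 G2=1(const) G3=G1&G2=1&1=1 -> 0111
Step 3: G0=G3=1 G1=G2=1 G2=1(const) G3=G1&G2=1&1=1 -> 1111
Step 4: G0=G3=1 G1=G2=1 G2=1(const) G3=G1&G2=1&1=1 -> 1111
Step 5: G0=G3=1 G1=G2=1 G2=1(const) G3=G1&G2=1&1=1 -> 1111
Step 6: G0=G3=1 G1=G2=1 G2=1(const) G3=G1&G2=1&1=1 -> 1111
Step 7: G0=G3=1 G1=G2=1 G2=1(const) G3=G1&G2=1&1=1 -> 1111

1111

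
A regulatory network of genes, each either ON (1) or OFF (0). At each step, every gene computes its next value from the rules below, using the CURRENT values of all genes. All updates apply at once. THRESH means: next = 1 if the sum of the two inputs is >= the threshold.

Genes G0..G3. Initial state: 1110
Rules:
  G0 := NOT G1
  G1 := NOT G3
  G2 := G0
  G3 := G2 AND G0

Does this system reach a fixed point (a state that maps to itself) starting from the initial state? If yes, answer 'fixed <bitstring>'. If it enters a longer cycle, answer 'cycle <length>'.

Step 0: 1110
Step 1: G0=NOT G1=NOT 1=0 G1=NOT G3=NOT 0=1 G2=G0=1 G3=G2&G0=1&1=1 -> 0111
Step 2: G0=NOT G1=NOT 1=0 G1=NOT G3=NOT 1=0 G2=G0=0 G3=G2&G0=1&0=0 -> 0000
Step 3: G0=NOT G1=NOT 0=1 G1=NOT G3=NOT 0=1 G2=G0=0 G3=G2&G0=0&0=0 -> 1100
Step 4: G0=NOT G1=NOT 1=0 G1=NOT G3=NOT 0=1 G2=G0=1 G3=G2&G0=0&1=0 -> 0110
Step 5: G0=NOT G1=NOT 1=0 G1=NOT G3=NOT 0=1 G2=G0=0 G3=G2&G0=1&0=0 -> 0100
Step 6: G0=NOT G1=NOT 1=0 G1=NOT G3=NOT 0=1 G2=G0=0 G3=G2&G0=0&0=0 -> 0100
Fixed point reached at step 5: 0100

Answer: fixed 0100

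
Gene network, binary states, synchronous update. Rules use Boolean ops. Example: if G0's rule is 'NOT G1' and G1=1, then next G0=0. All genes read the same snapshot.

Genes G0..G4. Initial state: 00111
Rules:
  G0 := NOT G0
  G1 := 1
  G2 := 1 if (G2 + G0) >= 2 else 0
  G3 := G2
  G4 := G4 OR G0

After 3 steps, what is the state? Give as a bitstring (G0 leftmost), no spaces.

Step 1: G0=NOT G0=NOT 0=1 G1=1(const) G2=(1+0>=2)=0 G3=G2=1 G4=G4|G0=1|0=1 -> 11011
Step 2: G0=NOT G0=NOT 1=0 G1=1(const) G2=(0+1>=2)=0 G3=G2=0 G4=G4|G0=1|1=1 -> 01001
Step 3: G0=NOT G0=NOT 0=1 G1=1(const) G2=(0+0>=2)=0 G3=G2=0 G4=G4|G0=1|0=1 -> 11001

11001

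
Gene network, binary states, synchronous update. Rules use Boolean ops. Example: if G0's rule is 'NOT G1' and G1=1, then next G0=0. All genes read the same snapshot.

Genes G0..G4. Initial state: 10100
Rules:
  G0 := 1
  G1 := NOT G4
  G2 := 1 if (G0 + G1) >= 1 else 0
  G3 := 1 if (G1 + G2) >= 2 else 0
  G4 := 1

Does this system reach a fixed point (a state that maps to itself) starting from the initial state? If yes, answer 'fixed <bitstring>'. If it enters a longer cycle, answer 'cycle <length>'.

Step 0: 10100
Step 1: G0=1(const) G1=NOT G4=NOT 0=1 G2=(1+0>=1)=1 G3=(0+1>=2)=0 G4=1(const) -> 11101
Step 2: G0=1(const) G1=NOT G4=NOT 1=0 G2=(1+1>=1)=1 G3=(1+1>=2)=1 G4=1(const) -> 10111
Step 3: G0=1(const) G1=NOT G4=NOT 1=0 G2=(1+0>=1)=1 G3=(0+1>=2)=0 G4=1(const) -> 10101
Step 4: G0=1(const) G1=NOT G4=NOT 1=0 G2=(1+0>=1)=1 G3=(0+1>=2)=0 G4=1(const) -> 10101
Fixed point reached at step 3: 10101

Answer: fixed 10101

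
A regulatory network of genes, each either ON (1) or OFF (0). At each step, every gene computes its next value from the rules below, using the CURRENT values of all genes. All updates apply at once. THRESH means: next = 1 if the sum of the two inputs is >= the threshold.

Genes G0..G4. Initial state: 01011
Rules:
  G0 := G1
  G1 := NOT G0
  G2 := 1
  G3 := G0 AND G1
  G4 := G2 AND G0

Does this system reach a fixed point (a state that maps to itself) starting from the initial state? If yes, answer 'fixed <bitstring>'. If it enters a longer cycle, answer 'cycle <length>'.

Step 0: 01011
Step 1: G0=G1=1 G1=NOT G0=NOT 0=1 G2=1(const) G3=G0&G1=0&1=0 G4=G2&G0=0&0=0 -> 11100
Step 2: G0=G1=1 G1=NOT G0=NOT 1=0 G2=1(const) G3=G0&G1=1&1=1 G4=G2&G0=1&1=1 -> 10111
Step 3: G0=G1=0 G1=NOT G0=NOT 1=0 G2=1(const) G3=G0&G1=1&0=0 G4=G2&G0=1&1=1 -> 00101
Step 4: G0=G1=0 G1=NOT G0=NOT 0=1 G2=1(const) G3=G0&G1=0&0=0 G4=G2&G0=1&0=0 -> 01100
Step 5: G0=G1=1 G1=NOT G0=NOT 0=1 G2=1(const) G3=G0&G1=0&1=0 G4=G2&G0=1&0=0 -> 11100
Cycle of length 4 starting at step 1 -> no fixed point

Answer: cycle 4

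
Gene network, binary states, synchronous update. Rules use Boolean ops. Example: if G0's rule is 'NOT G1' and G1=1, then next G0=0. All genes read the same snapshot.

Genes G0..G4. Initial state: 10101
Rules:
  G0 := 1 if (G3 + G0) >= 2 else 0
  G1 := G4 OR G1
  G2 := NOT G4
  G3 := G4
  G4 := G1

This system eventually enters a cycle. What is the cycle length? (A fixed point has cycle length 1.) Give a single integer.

Answer: 1

Derivation:
Step 0: 10101
Step 1: G0=(0+1>=2)=0 G1=G4|G1=1|0=1 G2=NOT G4=NOT 1=0 G3=G4=1 G4=G1=0 -> 01010
Step 2: G0=(1+0>=2)=0 G1=G4|G1=0|1=1 G2=NOT G4=NOT 0=1 G3=G4=0 G4=G1=1 -> 01101
Step 3: G0=(0+0>=2)=0 G1=G4|G1=1|1=1 G2=NOT G4=NOT 1=0 G3=G4=1 G4=G1=1 -> 01011
Step 4: G0=(1+0>=2)=0 G1=G4|G1=1|1=1 G2=NOT G4=NOT 1=0 G3=G4=1 G4=G1=1 -> 01011
State from step 4 equals state from step 3 -> cycle length 1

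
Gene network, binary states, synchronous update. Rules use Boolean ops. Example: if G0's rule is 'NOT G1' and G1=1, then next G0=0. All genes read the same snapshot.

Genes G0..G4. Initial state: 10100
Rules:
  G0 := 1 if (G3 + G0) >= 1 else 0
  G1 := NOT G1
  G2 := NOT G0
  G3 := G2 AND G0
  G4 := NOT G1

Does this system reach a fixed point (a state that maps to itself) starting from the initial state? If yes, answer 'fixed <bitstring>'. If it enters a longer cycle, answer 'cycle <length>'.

Step 0: 10100
Step 1: G0=(0+1>=1)=1 G1=NOT G1=NOT 0=1 G2=NOT G0=NOT 1=0 G3=G2&G0=1&1=1 G4=NOT G1=NOT 0=1 -> 11011
Step 2: G0=(1+1>=1)=1 G1=NOT G1=NOT 1=0 G2=NOT G0=NOT 1=0 G3=G2&G0=0&1=0 G4=NOT G1=NOT 1=0 -> 10000
Step 3: G0=(0+1>=1)=1 G1=NOT G1=NOT 0=1 G2=NOT G0=NOT 1=0 G3=G2&G0=0&1=0 G4=NOT G1=NOT 0=1 -> 11001
Step 4: G0=(0+1>=1)=1 G1=NOT G1=NOT 1=0 G2=NOT G0=NOT 1=0 G3=G2&G0=0&1=0 G4=NOT G1=NOT 1=0 -> 10000
Cycle of length 2 starting at step 2 -> no fixed point

Answer: cycle 2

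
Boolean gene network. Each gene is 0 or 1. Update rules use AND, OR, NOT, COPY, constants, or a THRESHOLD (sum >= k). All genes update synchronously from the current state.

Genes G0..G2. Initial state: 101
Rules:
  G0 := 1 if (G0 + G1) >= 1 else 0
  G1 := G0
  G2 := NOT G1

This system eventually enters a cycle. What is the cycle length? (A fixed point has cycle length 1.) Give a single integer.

Step 0: 101
Step 1: G0=(1+0>=1)=1 G1=G0=1 G2=NOT G1=NOT 0=1 -> 111
Step 2: G0=(1+1>=1)=1 G1=G0=1 G2=NOT G1=NOT 1=0 -> 110
Step 3: G0=(1+1>=1)=1 G1=G0=1 G2=NOT G1=NOT 1=0 -> 110
State from step 3 equals state from step 2 -> cycle length 1

Answer: 1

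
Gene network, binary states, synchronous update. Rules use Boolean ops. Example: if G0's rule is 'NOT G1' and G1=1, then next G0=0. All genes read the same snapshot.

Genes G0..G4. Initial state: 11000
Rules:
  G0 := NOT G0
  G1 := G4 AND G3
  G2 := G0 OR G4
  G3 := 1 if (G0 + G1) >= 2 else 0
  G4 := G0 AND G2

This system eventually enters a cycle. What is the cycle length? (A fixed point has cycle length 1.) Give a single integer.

Step 0: 11000
Step 1: G0=NOT G0=NOT 1=0 G1=G4&G3=0&0=0 G2=G0|G4=1|0=1 G3=(1+1>=2)=1 G4=G0&G2=1&0=0 -> 00110
Step 2: G0=NOT G0=NOT 0=1 G1=G4&G3=0&1=0 G2=G0|G4=0|0=0 G3=(0+0>=2)=0 G4=G0&G2=0&1=0 -> 10000
Step 3: G0=NOT G0=NOT 1=0 G1=G4&G3=0&0=0 G2=G0|G4=1|0=1 G3=(1+0>=2)=0 G4=G0&G2=1&0=0 -> 00100
Step 4: G0=NOT G0=NOT 0=1 G1=G4&G3=0&0=0 G2=G0|G4=0|0=0 G3=(0+0>=2)=0 G4=G0&G2=0&1=0 -> 10000
State from step 4 equals state from step 2 -> cycle length 2

Answer: 2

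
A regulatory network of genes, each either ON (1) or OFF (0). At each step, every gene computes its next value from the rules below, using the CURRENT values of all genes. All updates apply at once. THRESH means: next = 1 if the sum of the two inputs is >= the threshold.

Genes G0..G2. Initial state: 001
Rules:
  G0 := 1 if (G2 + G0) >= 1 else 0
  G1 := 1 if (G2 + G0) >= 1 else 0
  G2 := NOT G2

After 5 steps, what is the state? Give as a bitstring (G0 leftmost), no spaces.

Step 1: G0=(1+0>=1)=1 G1=(1+0>=1)=1 G2=NOT G2=NOT 1=0 -> 110
Step 2: G0=(0+1>=1)=1 G1=(0+1>=1)=1 G2=NOT G2=NOT 0=1 -> 111
Step 3: G0=(1+1>=1)=1 G1=(1+1>=1)=1 G2=NOT G2=NOT 1=0 -> 110
Step 4: G0=(0+1>=1)=1 G1=(0+1>=1)=1 G2=NOT G2=NOT 0=1 -> 111
Step 5: G0=(1+1>=1)=1 G1=(1+1>=1)=1 G2=NOT G2=NOT 1=0 -> 110

110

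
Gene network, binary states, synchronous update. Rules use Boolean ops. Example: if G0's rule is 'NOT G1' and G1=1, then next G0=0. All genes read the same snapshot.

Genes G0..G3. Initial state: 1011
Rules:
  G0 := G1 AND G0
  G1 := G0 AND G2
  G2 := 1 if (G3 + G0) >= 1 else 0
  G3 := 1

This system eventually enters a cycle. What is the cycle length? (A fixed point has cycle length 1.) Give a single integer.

Step 0: 1011
Step 1: G0=G1&G0=0&1=0 G1=G0&G2=1&1=1 G2=(1+1>=1)=1 G3=1(const) -> 0111
Step 2: G0=G1&G0=1&0=0 G1=G0&G2=0&1=0 G2=(1+0>=1)=1 G3=1(const) -> 0011
Step 3: G0=G1&G0=0&0=0 G1=G0&G2=0&1=0 G2=(1+0>=1)=1 G3=1(const) -> 0011
State from step 3 equals state from step 2 -> cycle length 1

Answer: 1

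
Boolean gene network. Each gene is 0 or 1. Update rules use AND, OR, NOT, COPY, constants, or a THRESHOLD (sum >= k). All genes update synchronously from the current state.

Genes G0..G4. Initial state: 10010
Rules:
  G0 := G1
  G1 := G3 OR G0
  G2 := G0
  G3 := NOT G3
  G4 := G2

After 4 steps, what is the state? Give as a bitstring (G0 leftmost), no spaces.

Step 1: G0=G1=0 G1=G3|G0=1|1=1 G2=G0=1 G3=NOT G3=NOT 1=0 G4=G2=0 -> 01100
Step 2: G0=G1=1 G1=G3|G0=0|0=0 G2=G0=0 G3=NOT G3=NOT 0=1 G4=G2=1 -> 10011
Step 3: G0=G1=0 G1=G3|G0=1|1=1 G2=G0=1 G3=NOT G3=NOT 1=0 G4=G2=0 -> 01100
Step 4: G0=G1=1 G1=G3|G0=0|0=0 G2=G0=0 G3=NOT G3=NOT 0=1 G4=G2=1 -> 10011

10011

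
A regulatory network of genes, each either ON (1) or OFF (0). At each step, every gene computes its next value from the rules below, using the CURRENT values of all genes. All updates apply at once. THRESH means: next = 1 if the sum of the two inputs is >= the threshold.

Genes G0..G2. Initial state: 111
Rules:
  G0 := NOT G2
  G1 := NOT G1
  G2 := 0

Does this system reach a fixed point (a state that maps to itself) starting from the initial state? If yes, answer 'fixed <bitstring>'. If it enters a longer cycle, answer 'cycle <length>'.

Answer: cycle 2

Derivation:
Step 0: 111
Step 1: G0=NOT G2=NOT 1=0 G1=NOT G1=NOT 1=0 G2=0(const) -> 000
Step 2: G0=NOT G2=NOT 0=1 G1=NOT G1=NOT 0=1 G2=0(const) -> 110
Step 3: G0=NOT G2=NOT 0=1 G1=NOT G1=NOT 1=0 G2=0(const) -> 100
Step 4: G0=NOT G2=NOT 0=1 G1=NOT G1=NOT 0=1 G2=0(const) -> 110
Cycle of length 2 starting at step 2 -> no fixed point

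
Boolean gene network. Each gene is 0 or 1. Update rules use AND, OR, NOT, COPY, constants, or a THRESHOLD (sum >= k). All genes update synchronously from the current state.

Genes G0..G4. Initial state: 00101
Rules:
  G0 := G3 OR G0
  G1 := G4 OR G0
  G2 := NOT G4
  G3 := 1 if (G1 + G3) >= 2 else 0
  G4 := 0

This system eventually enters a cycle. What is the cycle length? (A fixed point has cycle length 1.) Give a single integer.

Step 0: 00101
Step 1: G0=G3|G0=0|0=0 G1=G4|G0=1|0=1 G2=NOT G4=NOT 1=0 G3=(0+0>=2)=0 G4=0(const) -> 01000
Step 2: G0=G3|G0=0|0=0 G1=G4|G0=0|0=0 G2=NOT G4=NOT 0=1 G3=(1+0>=2)=0 G4=0(const) -> 00100
Step 3: G0=G3|G0=0|0=0 G1=G4|G0=0|0=0 G2=NOT G4=NOT 0=1 G3=(0+0>=2)=0 G4=0(const) -> 00100
State from step 3 equals state from step 2 -> cycle length 1

Answer: 1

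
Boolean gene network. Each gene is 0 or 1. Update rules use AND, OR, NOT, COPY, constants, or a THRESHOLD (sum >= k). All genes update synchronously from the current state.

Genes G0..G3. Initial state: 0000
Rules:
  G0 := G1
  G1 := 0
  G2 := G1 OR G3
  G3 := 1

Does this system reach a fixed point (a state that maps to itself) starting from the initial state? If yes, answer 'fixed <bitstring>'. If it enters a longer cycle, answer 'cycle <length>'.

Answer: fixed 0011

Derivation:
Step 0: 0000
Step 1: G0=G1=0 G1=0(const) G2=G1|G3=0|0=0 G3=1(const) -> 0001
Step 2: G0=G1=0 G1=0(const) G2=G1|G3=0|1=1 G3=1(const) -> 0011
Step 3: G0=G1=0 G1=0(const) G2=G1|G3=0|1=1 G3=1(const) -> 0011
Fixed point reached at step 2: 0011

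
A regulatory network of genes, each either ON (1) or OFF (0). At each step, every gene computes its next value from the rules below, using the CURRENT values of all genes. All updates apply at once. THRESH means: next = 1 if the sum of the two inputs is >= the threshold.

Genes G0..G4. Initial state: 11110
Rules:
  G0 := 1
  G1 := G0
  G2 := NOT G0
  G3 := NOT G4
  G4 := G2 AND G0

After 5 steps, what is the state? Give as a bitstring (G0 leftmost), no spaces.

Step 1: G0=1(const) G1=G0=1 G2=NOT G0=NOT 1=0 G3=NOT G4=NOT 0=1 G4=G2&G0=1&1=1 -> 11011
Step 2: G0=1(const) G1=G0=1 G2=NOT G0=NOT 1=0 G3=NOT G4=NOT 1=0 G4=G2&G0=0&1=0 -> 11000
Step 3: G0=1(const) G1=G0=1 G2=NOT G0=NOT 1=0 G3=NOT G4=NOT 0=1 G4=G2&G0=0&1=0 -> 11010
Step 4: G0=1(const) G1=G0=1 G2=NOT G0=NOT 1=0 G3=NOT G4=NOT 0=1 G4=G2&G0=0&1=0 -> 11010
Step 5: G0=1(const) G1=G0=1 G2=NOT G0=NOT 1=0 G3=NOT G4=NOT 0=1 G4=G2&G0=0&1=0 -> 11010

11010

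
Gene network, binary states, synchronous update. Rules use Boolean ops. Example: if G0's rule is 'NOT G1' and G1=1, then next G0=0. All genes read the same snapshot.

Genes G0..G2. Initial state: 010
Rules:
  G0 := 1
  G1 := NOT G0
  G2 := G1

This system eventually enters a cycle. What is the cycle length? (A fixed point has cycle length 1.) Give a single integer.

Answer: 1

Derivation:
Step 0: 010
Step 1: G0=1(const) G1=NOT G0=NOT 0=1 G2=G1=1 -> 111
Step 2: G0=1(const) G1=NOT G0=NOT 1=0 G2=G1=1 -> 101
Step 3: G0=1(const) G1=NOT G0=NOT 1=0 G2=G1=0 -> 100
Step 4: G0=1(const) G1=NOT G0=NOT 1=0 G2=G1=0 -> 100
State from step 4 equals state from step 3 -> cycle length 1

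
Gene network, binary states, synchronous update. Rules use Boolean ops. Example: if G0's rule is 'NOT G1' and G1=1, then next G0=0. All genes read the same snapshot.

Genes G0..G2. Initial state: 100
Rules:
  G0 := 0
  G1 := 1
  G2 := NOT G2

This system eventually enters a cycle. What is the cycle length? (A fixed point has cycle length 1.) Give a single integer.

Answer: 2

Derivation:
Step 0: 100
Step 1: G0=0(const) G1=1(const) G2=NOT G2=NOT 0=1 -> 011
Step 2: G0=0(const) G1=1(const) G2=NOT G2=NOT 1=0 -> 010
Step 3: G0=0(const) G1=1(const) G2=NOT G2=NOT 0=1 -> 011
State from step 3 equals state from step 1 -> cycle length 2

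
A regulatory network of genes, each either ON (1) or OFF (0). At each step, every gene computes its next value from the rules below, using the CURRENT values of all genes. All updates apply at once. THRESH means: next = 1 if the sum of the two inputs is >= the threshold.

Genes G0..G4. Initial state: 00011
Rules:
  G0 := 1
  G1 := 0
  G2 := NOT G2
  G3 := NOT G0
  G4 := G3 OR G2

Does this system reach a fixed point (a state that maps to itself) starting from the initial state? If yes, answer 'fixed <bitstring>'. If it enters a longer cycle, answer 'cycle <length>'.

Answer: cycle 2

Derivation:
Step 0: 00011
Step 1: G0=1(const) G1=0(const) G2=NOT G2=NOT 0=1 G3=NOT G0=NOT 0=1 G4=G3|G2=1|0=1 -> 10111
Step 2: G0=1(const) G1=0(const) G2=NOT G2=NOT 1=0 G3=NOT G0=NOT 1=0 G4=G3|G2=1|1=1 -> 10001
Step 3: G0=1(const) G1=0(const) G2=NOT G2=NOT 0=1 G3=NOT G0=NOT 1=0 G4=G3|G2=0|0=0 -> 10100
Step 4: G0=1(const) G1=0(const) G2=NOT G2=NOT 1=0 G3=NOT G0=NOT 1=0 G4=G3|G2=0|1=1 -> 10001
Cycle of length 2 starting at step 2 -> no fixed point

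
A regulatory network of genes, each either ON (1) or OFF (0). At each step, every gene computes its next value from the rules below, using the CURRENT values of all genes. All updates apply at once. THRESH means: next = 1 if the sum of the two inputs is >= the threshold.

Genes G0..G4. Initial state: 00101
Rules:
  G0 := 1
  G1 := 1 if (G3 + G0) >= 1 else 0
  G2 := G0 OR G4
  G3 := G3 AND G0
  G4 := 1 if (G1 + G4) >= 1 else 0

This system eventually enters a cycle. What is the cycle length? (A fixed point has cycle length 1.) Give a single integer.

Answer: 1

Derivation:
Step 0: 00101
Step 1: G0=1(const) G1=(0+0>=1)=0 G2=G0|G4=0|1=1 G3=G3&G0=0&0=0 G4=(0+1>=1)=1 -> 10101
Step 2: G0=1(const) G1=(0+1>=1)=1 G2=G0|G4=1|1=1 G3=G3&G0=0&1=0 G4=(0+1>=1)=1 -> 11101
Step 3: G0=1(const) G1=(0+1>=1)=1 G2=G0|G4=1|1=1 G3=G3&G0=0&1=0 G4=(1+1>=1)=1 -> 11101
State from step 3 equals state from step 2 -> cycle length 1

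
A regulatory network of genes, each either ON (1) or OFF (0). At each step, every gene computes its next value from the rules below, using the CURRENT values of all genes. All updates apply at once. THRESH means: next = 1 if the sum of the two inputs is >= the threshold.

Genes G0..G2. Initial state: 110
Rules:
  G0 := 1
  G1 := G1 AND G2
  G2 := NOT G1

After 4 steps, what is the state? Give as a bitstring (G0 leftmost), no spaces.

Step 1: G0=1(const) G1=G1&G2=1&0=0 G2=NOT G1=NOT 1=0 -> 100
Step 2: G0=1(const) G1=G1&G2=0&0=0 G2=NOT G1=NOT 0=1 -> 101
Step 3: G0=1(const) G1=G1&G2=0&1=0 G2=NOT G1=NOT 0=1 -> 101
Step 4: G0=1(const) G1=G1&G2=0&1=0 G2=NOT G1=NOT 0=1 -> 101

101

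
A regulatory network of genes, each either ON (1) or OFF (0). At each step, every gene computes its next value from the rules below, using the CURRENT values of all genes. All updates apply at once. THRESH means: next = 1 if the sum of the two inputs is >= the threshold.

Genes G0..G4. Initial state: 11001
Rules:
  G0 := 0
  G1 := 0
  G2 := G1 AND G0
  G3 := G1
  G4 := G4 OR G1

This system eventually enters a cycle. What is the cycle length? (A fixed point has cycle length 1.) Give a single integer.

Answer: 1

Derivation:
Step 0: 11001
Step 1: G0=0(const) G1=0(const) G2=G1&G0=1&1=1 G3=G1=1 G4=G4|G1=1|1=1 -> 00111
Step 2: G0=0(const) G1=0(const) G2=G1&G0=0&0=0 G3=G1=0 G4=G4|G1=1|0=1 -> 00001
Step 3: G0=0(const) G1=0(const) G2=G1&G0=0&0=0 G3=G1=0 G4=G4|G1=1|0=1 -> 00001
State from step 3 equals state from step 2 -> cycle length 1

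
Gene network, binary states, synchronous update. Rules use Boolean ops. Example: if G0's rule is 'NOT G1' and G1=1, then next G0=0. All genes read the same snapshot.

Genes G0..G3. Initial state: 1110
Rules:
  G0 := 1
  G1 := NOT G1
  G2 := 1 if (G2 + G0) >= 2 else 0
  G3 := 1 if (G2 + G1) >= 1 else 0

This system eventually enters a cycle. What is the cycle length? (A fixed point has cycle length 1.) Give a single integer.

Step 0: 1110
Step 1: G0=1(const) G1=NOT G1=NOT 1=0 G2=(1+1>=2)=1 G3=(1+1>=1)=1 -> 1011
Step 2: G0=1(const) G1=NOT G1=NOT 0=1 G2=(1+1>=2)=1 G3=(1+0>=1)=1 -> 1111
Step 3: G0=1(const) G1=NOT G1=NOT 1=0 G2=(1+1>=2)=1 G3=(1+1>=1)=1 -> 1011
State from step 3 equals state from step 1 -> cycle length 2

Answer: 2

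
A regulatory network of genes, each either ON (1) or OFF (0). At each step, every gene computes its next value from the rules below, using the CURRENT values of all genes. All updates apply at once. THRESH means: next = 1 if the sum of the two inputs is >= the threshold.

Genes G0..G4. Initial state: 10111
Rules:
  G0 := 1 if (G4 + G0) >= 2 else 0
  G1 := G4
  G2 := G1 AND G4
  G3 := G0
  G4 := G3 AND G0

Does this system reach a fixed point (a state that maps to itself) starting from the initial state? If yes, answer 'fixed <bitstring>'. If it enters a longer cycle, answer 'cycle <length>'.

Answer: fixed 11111

Derivation:
Step 0: 10111
Step 1: G0=(1+1>=2)=1 G1=G4=1 G2=G1&G4=0&1=0 G3=G0=1 G4=G3&G0=1&1=1 -> 11011
Step 2: G0=(1+1>=2)=1 G1=G4=1 G2=G1&G4=1&1=1 G3=G0=1 G4=G3&G0=1&1=1 -> 11111
Step 3: G0=(1+1>=2)=1 G1=G4=1 G2=G1&G4=1&1=1 G3=G0=1 G4=G3&G0=1&1=1 -> 11111
Fixed point reached at step 2: 11111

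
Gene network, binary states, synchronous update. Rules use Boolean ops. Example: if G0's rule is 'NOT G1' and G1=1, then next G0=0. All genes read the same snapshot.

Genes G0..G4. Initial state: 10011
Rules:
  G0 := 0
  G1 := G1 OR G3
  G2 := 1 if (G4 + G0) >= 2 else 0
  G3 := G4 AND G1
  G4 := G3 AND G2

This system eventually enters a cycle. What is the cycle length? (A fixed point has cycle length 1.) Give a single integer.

Step 0: 10011
Step 1: G0=0(const) G1=G1|G3=0|1=1 G2=(1+1>=2)=1 G3=G4&G1=1&0=0 G4=G3&G2=1&0=0 -> 01100
Step 2: G0=0(const) G1=G1|G3=1|0=1 G2=(0+0>=2)=0 G3=G4&G1=0&1=0 G4=G3&G2=0&1=0 -> 01000
Step 3: G0=0(const) G1=G1|G3=1|0=1 G2=(0+0>=2)=0 G3=G4&G1=0&1=0 G4=G3&G2=0&0=0 -> 01000
State from step 3 equals state from step 2 -> cycle length 1

Answer: 1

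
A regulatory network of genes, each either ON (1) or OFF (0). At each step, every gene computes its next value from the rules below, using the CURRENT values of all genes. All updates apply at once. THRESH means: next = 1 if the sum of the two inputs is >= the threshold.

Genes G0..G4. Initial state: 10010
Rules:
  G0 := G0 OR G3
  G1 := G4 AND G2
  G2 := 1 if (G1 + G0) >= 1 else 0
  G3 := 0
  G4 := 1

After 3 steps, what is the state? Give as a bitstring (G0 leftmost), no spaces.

Step 1: G0=G0|G3=1|1=1 G1=G4&G2=0&0=0 G2=(0+1>=1)=1 G3=0(const) G4=1(const) -> 10101
Step 2: G0=G0|G3=1|0=1 G1=G4&G2=1&1=1 G2=(0+1>=1)=1 G3=0(const) G4=1(const) -> 11101
Step 3: G0=G0|G3=1|0=1 G1=G4&G2=1&1=1 G2=(1+1>=1)=1 G3=0(const) G4=1(const) -> 11101

11101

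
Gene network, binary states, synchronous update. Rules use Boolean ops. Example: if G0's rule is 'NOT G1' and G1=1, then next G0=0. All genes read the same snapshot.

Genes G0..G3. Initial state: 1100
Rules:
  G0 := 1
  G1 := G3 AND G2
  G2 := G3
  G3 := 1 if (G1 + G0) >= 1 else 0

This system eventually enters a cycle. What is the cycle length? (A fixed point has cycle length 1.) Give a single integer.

Answer: 1

Derivation:
Step 0: 1100
Step 1: G0=1(const) G1=G3&G2=0&0=0 G2=G3=0 G3=(1+1>=1)=1 -> 1001
Step 2: G0=1(const) G1=G3&G2=1&0=0 G2=G3=1 G3=(0+1>=1)=1 -> 1011
Step 3: G0=1(const) G1=G3&G2=1&1=1 G2=G3=1 G3=(0+1>=1)=1 -> 1111
Step 4: G0=1(const) G1=G3&G2=1&1=1 G2=G3=1 G3=(1+1>=1)=1 -> 1111
State from step 4 equals state from step 3 -> cycle length 1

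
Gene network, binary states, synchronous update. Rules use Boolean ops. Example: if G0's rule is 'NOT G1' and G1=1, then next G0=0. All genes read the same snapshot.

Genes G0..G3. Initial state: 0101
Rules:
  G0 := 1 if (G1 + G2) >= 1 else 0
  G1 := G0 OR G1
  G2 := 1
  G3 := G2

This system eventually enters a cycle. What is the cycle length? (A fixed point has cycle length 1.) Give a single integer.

Step 0: 0101
Step 1: G0=(1+0>=1)=1 G1=G0|G1=0|1=1 G2=1(const) G3=G2=0 -> 1110
Step 2: G0=(1+1>=1)=1 G1=G0|G1=1|1=1 G2=1(const) G3=G2=1 -> 1111
Step 3: G0=(1+1>=1)=1 G1=G0|G1=1|1=1 G2=1(const) G3=G2=1 -> 1111
State from step 3 equals state from step 2 -> cycle length 1

Answer: 1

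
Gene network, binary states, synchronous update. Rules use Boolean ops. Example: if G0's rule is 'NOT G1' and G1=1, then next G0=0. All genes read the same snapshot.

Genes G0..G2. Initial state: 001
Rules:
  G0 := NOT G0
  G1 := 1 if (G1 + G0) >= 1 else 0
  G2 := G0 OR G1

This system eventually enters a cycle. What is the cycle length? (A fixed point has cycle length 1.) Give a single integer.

Step 0: 001
Step 1: G0=NOT G0=NOT 0=1 G1=(0+0>=1)=0 G2=G0|G1=0|0=0 -> 100
Step 2: G0=NOT G0=NOT 1=0 G1=(0+1>=1)=1 G2=G0|G1=1|0=1 -> 011
Step 3: G0=NOT G0=NOT 0=1 G1=(1+0>=1)=1 G2=G0|G1=0|1=1 -> 111
Step 4: G0=NOT G0=NOT 1=0 G1=(1+1>=1)=1 G2=G0|G1=1|1=1 -> 011
State from step 4 equals state from step 2 -> cycle length 2

Answer: 2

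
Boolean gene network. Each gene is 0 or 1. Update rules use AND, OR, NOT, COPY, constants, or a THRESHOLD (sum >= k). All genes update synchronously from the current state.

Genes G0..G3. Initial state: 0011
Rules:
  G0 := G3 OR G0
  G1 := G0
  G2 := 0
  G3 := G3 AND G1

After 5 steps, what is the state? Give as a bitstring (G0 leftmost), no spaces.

Step 1: G0=G3|G0=1|0=1 G1=G0=0 G2=0(const) G3=G3&G1=1&0=0 -> 1000
Step 2: G0=G3|G0=0|1=1 G1=G0=1 G2=0(const) G3=G3&G1=0&0=0 -> 1100
Step 3: G0=G3|G0=0|1=1 G1=G0=1 G2=0(const) G3=G3&G1=0&1=0 -> 1100
Step 4: G0=G3|G0=0|1=1 G1=G0=1 G2=0(const) G3=G3&G1=0&1=0 -> 1100
Step 5: G0=G3|G0=0|1=1 G1=G0=1 G2=0(const) G3=G3&G1=0&1=0 -> 1100

1100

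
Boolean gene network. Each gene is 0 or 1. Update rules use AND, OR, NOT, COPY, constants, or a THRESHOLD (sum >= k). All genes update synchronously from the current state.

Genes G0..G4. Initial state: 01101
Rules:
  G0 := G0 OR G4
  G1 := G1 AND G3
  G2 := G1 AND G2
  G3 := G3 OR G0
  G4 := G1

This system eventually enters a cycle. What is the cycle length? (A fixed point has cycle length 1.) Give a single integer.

Step 0: 01101
Step 1: G0=G0|G4=0|1=1 G1=G1&G3=1&0=0 G2=G1&G2=1&1=1 G3=G3|G0=0|0=0 G4=G1=1 -> 10101
Step 2: G0=G0|G4=1|1=1 G1=G1&G3=0&0=0 G2=G1&G2=0&1=0 G3=G3|G0=0|1=1 G4=G1=0 -> 10010
Step 3: G0=G0|G4=1|0=1 G1=G1&G3=0&1=0 G2=G1&G2=0&0=0 G3=G3|G0=1|1=1 G4=G1=0 -> 10010
State from step 3 equals state from step 2 -> cycle length 1

Answer: 1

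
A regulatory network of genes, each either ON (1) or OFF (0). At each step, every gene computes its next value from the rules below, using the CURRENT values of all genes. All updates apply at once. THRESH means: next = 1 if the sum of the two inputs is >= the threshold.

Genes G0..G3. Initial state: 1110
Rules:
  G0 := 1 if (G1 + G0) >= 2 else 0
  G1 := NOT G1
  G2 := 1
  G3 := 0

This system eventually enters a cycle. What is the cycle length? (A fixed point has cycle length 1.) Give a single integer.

Step 0: 1110
Step 1: G0=(1+1>=2)=1 G1=NOT G1=NOT 1=0 G2=1(const) G3=0(const) -> 1010
Step 2: G0=(0+1>=2)=0 G1=NOT G1=NOT 0=1 G2=1(const) G3=0(const) -> 0110
Step 3: G0=(1+0>=2)=0 G1=NOT G1=NOT 1=0 G2=1(const) G3=0(const) -> 0010
Step 4: G0=(0+0>=2)=0 G1=NOT G1=NOT 0=1 G2=1(const) G3=0(const) -> 0110
State from step 4 equals state from step 2 -> cycle length 2

Answer: 2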